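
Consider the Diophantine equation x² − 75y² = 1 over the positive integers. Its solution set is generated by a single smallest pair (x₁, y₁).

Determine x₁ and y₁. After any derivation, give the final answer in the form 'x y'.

26 3

√75 = [8; 1,1,1,16, …], period ℓ=4 (even) → k=3
i=0: a=8 ⇒ p=8, q=1
i=1: a=1 ⇒ p=9, q=1
i=2: a=1 ⇒ p=17, q=2
i=3: a=1 ⇒ p=26, q=3
→ (26, 3).  Check: 26²=676, 75·3²=675, difference 1.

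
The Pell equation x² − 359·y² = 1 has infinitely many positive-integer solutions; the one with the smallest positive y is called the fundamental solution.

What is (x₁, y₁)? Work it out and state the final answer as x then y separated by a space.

√359 → a₀=18, period (1,17,1,36); ℓ=4 even so k=3
i=0: a=18 ⇒ p=18, q=1
…
i=2: a=17 ⇒ p=341, q=18
i=3: a=1 ⇒ p=360, q=19
(x₁, y₁) = (360, 19);  360² − 359·19² = 1 ✓

360 19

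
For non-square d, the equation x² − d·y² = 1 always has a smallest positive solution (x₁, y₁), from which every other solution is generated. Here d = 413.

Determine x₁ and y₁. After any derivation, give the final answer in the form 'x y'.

√413 → a₀=20, period (3,9,1,4,1,9,3,40); ℓ=8 even so k=7
i=0: a=20 ⇒ p=20, q=1
i=1: a=3 ⇒ p=61, q=3
…
i=3: a=1 ⇒ p=630, q=31
i=4: a=4 ⇒ p=3089, q=152
…
i=6: a=9 ⇒ p=36560, q=1799
i=7: a=3 ⇒ p=113399, q=5580
(x₁, y₁) = (113399, 5580);  113399² − 413·5580² = 1 ✓

113399 5580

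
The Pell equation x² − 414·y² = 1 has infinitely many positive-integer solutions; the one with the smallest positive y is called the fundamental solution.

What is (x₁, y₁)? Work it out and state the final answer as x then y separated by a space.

[20; 2,1,7,2,7,1,2,40] for √414; ℓ=8 ⇒ convergent index 7
k=0  a_k=20  p_k/q_k = 20/1
k=1  a_k=2  p_k/q_k = 41/2
k=2  a_k=1  p_k/q_k = 61/3
k=3  a_k=7  p_k/q_k = 468/23
k=4  a_k=2  p_k/q_k = 997/49
…
k=6  a_k=1  p_k/q_k = 8444/415
k=7  a_k=2  p_k/q_k = 24335/1196
→ (24335, 1196).  Check: 24335²=592192225, 414·1196²=592192224, difference 1.

24335 1196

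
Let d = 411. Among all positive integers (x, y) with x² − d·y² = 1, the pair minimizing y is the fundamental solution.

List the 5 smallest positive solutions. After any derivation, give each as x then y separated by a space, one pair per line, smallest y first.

49730 2453
4946145799 243975380
491943661118810 24265791292347
48928716529930696801 2413475601692857240
4866450145574963442708650 240044283320105789798053

√411 = [20; 3,1,1,1,19,1,1,1,3,40, …], period ℓ=10 (even) → k=9
i=0: a=20 ⇒ p=20, q=1
i=1: a=3 ⇒ p=61, q=3
i=2: a=1 ⇒ p=81, q=4
i=3: a=1 ⇒ p=142, q=7
…
i=5: a=19 ⇒ p=4379, q=216
…
i=8: a=1 ⇒ p=13583, q=670
i=9: a=3 ⇒ p=49730, q=2453
fundamental: x₁=49730, y₁=2453  (since 2473072900 − 411·6017209 = 1)
(x_2, y_2) = (49730·49730 + 411·2453·2453, 49730·2453 + 2453·49730) = (4946145799, 243975380)
(x_3, y_3) = (49730·4946145799 + 411·2453·243975380, 49730·243975380 + 2453·4946145799) = (491943661118810, 24265791292347)
(x_4, y_4) = (49730·491943661118810 + 411·2453·24265791292347, 49730·24265791292347 + 2453·491943661118810) = (48928716529930696801, 2413475601692857240)
(x_5, y_5) = (49730·48928716529930696801 + 411·2453·2413475601692857240, 49730·2413475601692857240 + 2453·48928716529930696801) = (4866450145574963442708650, 240044283320105789798053)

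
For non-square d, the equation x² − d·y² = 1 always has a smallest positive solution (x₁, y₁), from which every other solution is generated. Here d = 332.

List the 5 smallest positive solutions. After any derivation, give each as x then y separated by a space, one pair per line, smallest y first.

13447 738
361643617 19847772
9726043422151 533785979430
261572211433685377 14355640110942648
7034723044571491106887 386080584609905595882

√332 = [18; 4,1,1,8,1,1,4,36, …], period ℓ=8 (even) → k=7
i=0: a=18 ⇒ p=18, q=1
…
i=6: a=1 ⇒ p=2970, q=163
i=7: a=4 ⇒ p=13447, q=738
fundamental: x₁=13447, y₁=738  (since 180821809 − 332·544644 = 1)
(x_2, y_2) = (13447·13447 + 332·738·738, 13447·738 + 738·13447) = (361643617, 19847772)
(x_3, y_3) = (13447·361643617 + 332·738·19847772, 13447·19847772 + 738·361643617) = (9726043422151, 533785979430)
(x_4, y_4) = (13447·9726043422151 + 332·738·533785979430, 13447·533785979430 + 738·9726043422151) = (261572211433685377, 14355640110942648)
(x_5, y_5) = (13447·261572211433685377 + 332·738·14355640110942648, 13447·14355640110942648 + 738·261572211433685377) = (7034723044571491106887, 386080584609905595882)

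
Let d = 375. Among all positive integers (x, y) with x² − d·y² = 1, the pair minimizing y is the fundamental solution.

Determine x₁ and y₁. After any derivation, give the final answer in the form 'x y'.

15124 781

d=375: √d = [19; 2,1,2,1,5,1,2,1,2,38] (ℓ=10, even), read p_9/q_9
i=0: a=19 ⇒ p=19, q=1
…
i=6: a=1 ⇒ p=1433, q=74
…
i=8: a=1 ⇒ p=5519, q=285
i=9: a=2 ⇒ p=15124, q=781
→ (15124, 781).  Check: 15124²=228735376, 375·781²=228735375, difference 1.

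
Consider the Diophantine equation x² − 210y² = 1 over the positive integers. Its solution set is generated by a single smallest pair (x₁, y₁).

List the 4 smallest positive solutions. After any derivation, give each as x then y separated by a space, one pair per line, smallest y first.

[14; 2,28] for √210; ℓ=2 ⇒ convergent index 1
i=0: a=14 ⇒ p=14, q=1
i=1: a=2 ⇒ p=29, q=2
→ (29, 2).  Check: 29²=841, 210·2²=840, difference 1.
k=2:  x_2 = 29·29+210·2·2 = 1681,  y_2 = 29·2+2·29 = 116
k=3:  x_3 = 29·1681+210·2·116 = 97469,  y_3 = 29·116+2·1681 = 6726
k=4:  x_4 = 29·97469+210·2·6726 = 5651521,  y_4 = 29·6726+2·97469 = 389992

29 2
1681 116
97469 6726
5651521 389992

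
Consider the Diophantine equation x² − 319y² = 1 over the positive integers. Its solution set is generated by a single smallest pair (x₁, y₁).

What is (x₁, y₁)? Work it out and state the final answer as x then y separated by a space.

12901780 722361

[17; 1,6,5,1,4,…,6,1,34] for √319; ℓ=14 ⇒ convergent index 13
i=0: a=17 ⇒ p=17, q=1
i=1: a=1 ⇒ p=18, q=1
…
i=4: a=1 ⇒ p=768, q=43
…
i=8: a=3 ⇒ p=58797, q=3292
i=9: a=4 ⇒ p=250816, q=14043
…
i=12: a=6 ⇒ p=11102899, q=621643
i=13: a=1 ⇒ p=12901780, q=722361
fundamental: x₁=12901780, y₁=722361  (since 166455927168400 − 319·521805414321 = 1)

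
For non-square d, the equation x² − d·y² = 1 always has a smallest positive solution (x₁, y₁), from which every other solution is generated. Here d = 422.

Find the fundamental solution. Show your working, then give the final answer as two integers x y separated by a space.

√422 = [20; 1,1,5,2,1,…,1,1,40, …], period ℓ=14 (even) → k=13
a_0=20:  p_0=20·1+0=20,  q_0=20·0+1=1
a_1=1:  p_1=1·20+1=21,  q_1=1·1+0=1
a_2=1:  p_2=1·21+20=41,  q_2=1·1+1=2
a_3=5:  p_3=5·41+21=226,  q_3=5·2+1=11
…
a_5=1:  p_5=1·493+226=719,  q_5=1·24+11=35
a_6=3:  p_6=3·719+493=2650,  q_6=3·35+24=129
a_7=20:  p_7=20·2650+719=53719,  q_7=20·129+35=2615
…
a_9=1:  p_9=1·163807+53719=217526,  q_9=1·7974+2615=10589
a_10=2:  p_10=2·217526+163807=598859,  q_10=2·10589+7974=29152
…
a_12=1:  p_12=1·3211821+598859=3810680,  q_12=1·156349+29152=185501
a_13=1:  p_13=1·3810680+3211821=7022501,  q_13=1·185501+156349=341850
→ (7022501, 341850).  Check: 7022501²=49315520295001, 422·341850²=49315520295000, difference 1.

7022501 341850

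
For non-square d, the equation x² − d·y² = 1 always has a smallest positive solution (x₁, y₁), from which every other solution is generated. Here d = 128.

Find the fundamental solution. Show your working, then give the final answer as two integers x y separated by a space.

d=128: √d = [11; 3,5,3,22] (ℓ=4, even), read p_3/q_3
a_0=11:  p_0=11·1+0=11,  q_0=11·0+1=1
…
a_2=5:  p_2=5·34+11=181,  q_2=5·3+1=16
a_3=3:  p_3=3·181+34=577,  q_3=3·16+3=51
(x₁, y₁) = (577, 51);  577² − 128·51² = 1 ✓

577 51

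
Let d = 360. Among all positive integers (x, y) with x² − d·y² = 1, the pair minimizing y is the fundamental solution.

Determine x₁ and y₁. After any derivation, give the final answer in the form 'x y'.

[18; 1,36] for √360; ℓ=2 ⇒ convergent index 1
a_0=18:  p_0=18·1+0=18,  q_0=18·0+1=1
a_1=1:  p_1=1·18+1=19,  q_1=1·1+0=1
→ (19, 1).  Check: 19²=361, 360·1²=360, difference 1.

19 1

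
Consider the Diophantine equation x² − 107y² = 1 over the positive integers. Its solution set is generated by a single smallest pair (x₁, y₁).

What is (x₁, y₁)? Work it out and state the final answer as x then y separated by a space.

962 93

[10; 2,1,9,1,2,20] for √107; ℓ=6 ⇒ convergent index 5
k=0  a_k=10  p_k/q_k = 10/1
…
k=3  a_k=9  p_k/q_k = 300/29
k=4  a_k=1  p_k/q_k = 331/32
k=5  a_k=2  p_k/q_k = 962/93
fundamental: x₁=962, y₁=93  (since 925444 − 107·8649 = 1)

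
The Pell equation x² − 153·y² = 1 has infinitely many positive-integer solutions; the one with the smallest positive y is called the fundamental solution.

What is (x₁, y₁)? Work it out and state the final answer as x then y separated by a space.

√153 = [12; 2,1,2,2,2,1,2,24, …], period ℓ=8 (even) → k=7
step 0: (12, 1)  from 12·(1,0) + (0,1)
step 1: (25, 2)  from 2·(12,1) + (1,0)
step 2: (37, 3)  from 1·(25,2) + (12,1)
…
step 4: (235, 19)  from 2·(99,8) + (37,3)
step 5: (569, 46)  from 2·(235,19) + (99,8)
step 6: (804, 65)  from 1·(569,46) + (235,19)
step 7: (2177, 176)  from 2·(804,65) + (569,46)
(x₁, y₁) = (2177, 176);  2177² − 153·176² = 1 ✓

2177 176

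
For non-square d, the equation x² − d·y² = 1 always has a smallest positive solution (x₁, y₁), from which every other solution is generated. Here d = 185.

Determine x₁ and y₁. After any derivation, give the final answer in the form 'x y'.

√185 = [13; 1,1,1,1,26, …], period ℓ=5 (odd) → k=9
i=0: a=13 ⇒ p=13, q=1
…
i=4: a=1 ⇒ p=68, q=5
…
i=8: a=1 ⇒ p=5563, q=409
i=9: a=1 ⇒ p=9249, q=680
(x₁, y₁) = (9249, 680);  9249² − 185·680² = 1 ✓

9249 680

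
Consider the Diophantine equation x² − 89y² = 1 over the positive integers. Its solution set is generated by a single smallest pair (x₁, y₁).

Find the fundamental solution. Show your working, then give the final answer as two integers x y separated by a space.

√89 → a₀=9, period (2,3,3,2,18); ℓ=5 odd so k=9
i=0: a=9 ⇒ p=9, q=1
i=1: a=2 ⇒ p=19, q=2
…
i=3: a=3 ⇒ p=217, q=23
i=4: a=2 ⇒ p=500, q=53
i=5: a=18 ⇒ p=9217, q=977
i=6: a=2 ⇒ p=18934, q=2007
…
i=8: a=3 ⇒ p=216991, q=23001
i=9: a=2 ⇒ p=500001, q=53000
→ (500001, 53000).  Check: 500001²=250001000001, 89·53000²=250001000000, difference 1.

500001 53000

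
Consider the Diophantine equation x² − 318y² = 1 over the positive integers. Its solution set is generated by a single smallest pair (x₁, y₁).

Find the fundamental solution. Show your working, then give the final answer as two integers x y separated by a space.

107 6

[17; 1,4,1,34] for √318; ℓ=4 ⇒ convergent index 3
i=0: a=17 ⇒ p=17, q=1
…
i=2: a=4 ⇒ p=89, q=5
i=3: a=1 ⇒ p=107, q=6
fundamental: x₁=107, y₁=6  (since 11449 − 318·36 = 1)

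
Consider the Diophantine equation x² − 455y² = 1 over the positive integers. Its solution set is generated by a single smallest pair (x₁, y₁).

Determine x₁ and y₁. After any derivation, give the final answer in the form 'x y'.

64 3

√455 → a₀=21, period (3,42); ℓ=2 even so k=1
i=0: a=21 ⇒ p=21, q=1
i=1: a=3 ⇒ p=64, q=3
fundamental: x₁=64, y₁=3  (since 4096 − 455·9 = 1)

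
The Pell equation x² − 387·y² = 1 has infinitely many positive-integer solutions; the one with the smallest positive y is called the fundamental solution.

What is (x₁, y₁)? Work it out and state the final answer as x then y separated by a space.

[19; 1,2,19,2,1,38] for √387; ℓ=6 ⇒ convergent index 5
a_0=19:  p_0=19·1+0=19,  q_0=19·0+1=1
…
a_4=2:  p_4=2·1141+59=2341,  q_4=2·58+3=119
a_5=1:  p_5=1·2341+1141=3482,  q_5=1·119+58=177
→ (3482, 177).  Check: 3482²=12124324, 387·177²=12124323, difference 1.

3482 177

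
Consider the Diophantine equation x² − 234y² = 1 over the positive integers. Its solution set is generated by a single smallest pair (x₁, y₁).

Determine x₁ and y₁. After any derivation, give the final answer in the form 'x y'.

5201 340

d=234: √d = [15; 3,2,1,2,1,2,3,30] (ℓ=8, even), read p_7/q_7
k=0  a_k=15  p_k/q_k = 15/1
k=1  a_k=3  p_k/q_k = 46/3
…
k=3  a_k=1  p_k/q_k = 153/10
…
k=5  a_k=1  p_k/q_k = 566/37
k=6  a_k=2  p_k/q_k = 1545/101
k=7  a_k=3  p_k/q_k = 5201/340
(x₁, y₁) = (5201, 340);  5201² − 234·340² = 1 ✓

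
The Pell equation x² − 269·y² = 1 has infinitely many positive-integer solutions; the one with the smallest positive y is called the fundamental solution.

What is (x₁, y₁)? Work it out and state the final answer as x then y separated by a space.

13449 820

√269 → a₀=16, period (2,2,32); ℓ=3 odd so k=5
step 0: (16, 1)  from 16·(1,0) + (0,1)
…
step 4: (5396, 329)  from 2·(2657,162) + (82,5)
step 5: (13449, 820)  from 2·(5396,329) + (2657,162)
fundamental: x₁=13449, y₁=820  (since 180875601 − 269·672400 = 1)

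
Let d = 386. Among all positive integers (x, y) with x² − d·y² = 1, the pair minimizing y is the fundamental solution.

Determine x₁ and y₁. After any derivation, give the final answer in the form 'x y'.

111555 5678

d=386: √d = [19; 1,1,1,4,1,18,1,4,1,1,1,38] (ℓ=12, even), read p_11/q_11
i=0: a=19 ⇒ p=19, q=1
i=1: a=1 ⇒ p=20, q=1
…
i=4: a=4 ⇒ p=275, q=14
i=5: a=1 ⇒ p=334, q=17
i=6: a=18 ⇒ p=6287, q=320
i=7: a=1 ⇒ p=6621, q=337
i=8: a=4 ⇒ p=32771, q=1668
…
i=10: a=1 ⇒ p=72163, q=3673
i=11: a=1 ⇒ p=111555, q=5678
(x₁, y₁) = (111555, 5678);  111555² − 386·5678² = 1 ✓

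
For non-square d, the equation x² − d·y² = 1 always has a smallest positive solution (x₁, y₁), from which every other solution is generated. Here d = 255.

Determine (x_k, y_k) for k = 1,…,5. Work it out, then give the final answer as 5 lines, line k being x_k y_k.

16 1
511 32
16336 1023
522241 32704
16695376 1045505

√255 → a₀=15, period (1,30); ℓ=2 even so k=1
k=0  a_k=15  p_k/q_k = 15/1
k=1  a_k=1  p_k/q_k = 16/1
(x₁, y₁) = (16, 1);  16² − 255·1² = 1 ✓
k=2:  x_2 = 16·16+255·1·1 = 511,  y_2 = 16·1+1·16 = 32
k=3:  x_3 = 16·511+255·1·32 = 16336,  y_3 = 16·32+1·511 = 1023
k=4:  x_4 = 16·16336+255·1·1023 = 522241,  y_4 = 16·1023+1·16336 = 32704
k=5:  x_5 = 16·522241+255·1·32704 = 16695376,  y_5 = 16·32704+1·522241 = 1045505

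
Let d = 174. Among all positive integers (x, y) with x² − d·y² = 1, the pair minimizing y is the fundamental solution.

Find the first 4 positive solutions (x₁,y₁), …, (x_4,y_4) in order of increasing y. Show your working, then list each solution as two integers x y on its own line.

1451 110
4210801 319220
12219743051 926376330
35461690123201 2688343790440

d=174: √d = [13; 5,4,5,26] (ℓ=4, even), read p_3/q_3
step 0: (13, 1)  from 13·(1,0) + (0,1)
step 1: (66, 5)  from 5·(13,1) + (1,0)
step 2: (277, 21)  from 4·(66,5) + (13,1)
step 3: (1451, 110)  from 5·(277,21) + (66,5)
→ (1451, 110).  Check: 1451²=2105401, 174·110²=2105400, difference 1.
k=2:  x_2 = 1451·1451+174·110·110 = 4210801,  y_2 = 1451·110+110·1451 = 319220
k=3:  x_3 = 1451·4210801+174·110·319220 = 12219743051,  y_3 = 1451·319220+110·4210801 = 926376330
k=4:  x_4 = 1451·12219743051+174·110·926376330 = 35461690123201,  y_4 = 1451·926376330+110·12219743051 = 2688343790440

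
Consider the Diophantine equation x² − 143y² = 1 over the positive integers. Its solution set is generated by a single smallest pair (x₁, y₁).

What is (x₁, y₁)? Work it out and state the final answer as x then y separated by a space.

12 1

[11; 1,22] for √143; ℓ=2 ⇒ convergent index 1
i=0: a=11 ⇒ p=11, q=1
i=1: a=1 ⇒ p=12, q=1
→ (12, 1).  Check: 12²=144, 143·1²=143, difference 1.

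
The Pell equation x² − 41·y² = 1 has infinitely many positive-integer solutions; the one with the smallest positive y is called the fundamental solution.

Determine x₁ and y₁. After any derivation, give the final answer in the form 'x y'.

d=41: √d = [6; 2,2,12] (ℓ=3, odd), read p_5/q_5
i=0: a=6 ⇒ p=6, q=1
i=1: a=2 ⇒ p=13, q=2
i=2: a=2 ⇒ p=32, q=5
i=3: a=12 ⇒ p=397, q=62
i=4: a=2 ⇒ p=826, q=129
i=5: a=2 ⇒ p=2049, q=320
(x₁, y₁) = (2049, 320);  2049² − 41·320² = 1 ✓

2049 320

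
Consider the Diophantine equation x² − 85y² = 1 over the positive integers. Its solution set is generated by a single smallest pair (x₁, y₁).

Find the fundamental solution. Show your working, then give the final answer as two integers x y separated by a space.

√85 = [9; 4,1,1,4,18, …], period ℓ=5 (odd) → k=9
step 0: (9, 1)  from 9·(1,0) + (0,1)
…
step 2: (46, 5)  from 1·(37,4) + (9,1)
…
step 8: (62739, 6805)  from 1·(34813,3776) + (27926,3029)
step 9: (285769, 30996)  from 4·(62739,6805) + (34813,3776)
→ (285769, 30996).  Check: 285769²=81663921361, 85·30996²=81663921360, difference 1.

285769 30996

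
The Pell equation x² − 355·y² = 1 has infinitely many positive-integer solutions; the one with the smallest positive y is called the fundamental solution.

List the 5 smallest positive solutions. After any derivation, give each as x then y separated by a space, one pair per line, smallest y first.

954809 50676
1823320452961 96771801768
3481845556741524089 184797174548553948
6648994948371812427335041 352892010866963721270096
12697040435316401858305944800249 673888936007564730309809629380

√355 → a₀=18, period (1,5,3,3,1,6,1,3,3,5,1,36); ℓ=12 even so k=11
step 0: (18, 1)  from 18·(1,0) + (0,1)
…
step 2: (113, 6)  from 5·(19,1) + (18,1)
step 3: (358, 19)  from 3·(113,6) + (19,1)
step 4: (1187, 63)  from 3·(358,19) + (113,6)
…
step 7: (12002, 637)  from 1·(10457,555) + (1545,82)
…
step 10: (803418, 42641)  from 5·(151391,8035) + (46463,2466)
step 11: (954809, 50676)  from 1·(803418,42641) + (151391,8035)
→ (954809, 50676).  Check: 954809²=911660226481, 355·50676²=911660226480, difference 1.
(954809+50676√355)^2 = 1823320452961 + 96771801768√355
(954809+50676√355)^3 = 3481845556741524089 + 184797174548553948√355
(954809+50676√355)^4 = 6648994948371812427335041 + 352892010866963721270096√355
(954809+50676√355)^5 = 12697040435316401858305944800249 + 673888936007564730309809629380√355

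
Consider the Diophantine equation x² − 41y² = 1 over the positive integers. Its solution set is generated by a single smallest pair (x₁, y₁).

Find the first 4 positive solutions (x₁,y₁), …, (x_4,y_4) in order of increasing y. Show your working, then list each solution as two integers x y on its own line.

√41 = [6; 2,2,12, …], period ℓ=3 (odd) → k=5
k=0  a_k=6  p_k/q_k = 6/1
k=1  a_k=2  p_k/q_k = 13/2
…
k=3  a_k=12  p_k/q_k = 397/62
k=4  a_k=2  p_k/q_k = 826/129
k=5  a_k=2  p_k/q_k = 2049/320
fundamental: x₁=2049, y₁=320  (since 4198401 − 41·102400 = 1)
(2049+320√41)^2 = 8396801 + 1311360√41
(2049+320√41)^3 = 34410088449 + 5373952960√41
(2049+320√41)^4 = 141012534067201 + 22022457918720√41

2049 320
8396801 1311360
34410088449 5373952960
141012534067201 22022457918720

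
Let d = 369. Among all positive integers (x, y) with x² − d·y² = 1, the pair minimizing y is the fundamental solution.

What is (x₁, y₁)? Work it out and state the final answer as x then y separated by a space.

8396801 437120

√369 = [19; 4,1,3,2,7,4,7,2,3,1,4,38, …], period ℓ=12 (even) → k=11
step 0: (19, 1)  from 19·(1,0) + (0,1)
step 1: (77, 4)  from 4·(19,1) + (1,0)
step 2: (96, 5)  from 1·(77,4) + (19,1)
step 3: (365, 19)  from 3·(96,5) + (77,4)
step 4: (826, 43)  from 2·(365,19) + (96,5)
step 5: (6147, 320)  from 7·(826,43) + (365,19)
step 6: (25414, 1323)  from 4·(6147,320) + (826,43)
step 7: (184045, 9581)  from 7·(25414,1323) + (6147,320)
step 8: (393504, 20485)  from 2·(184045,9581) + (25414,1323)
…
step 10: (1758061, 91521)  from 1·(1364557,71036) + (393504,20485)
step 11: (8396801, 437120)  from 4·(1758061,91521) + (1364557,71036)
(x₁, y₁) = (8396801, 437120);  8396801² − 369·437120² = 1 ✓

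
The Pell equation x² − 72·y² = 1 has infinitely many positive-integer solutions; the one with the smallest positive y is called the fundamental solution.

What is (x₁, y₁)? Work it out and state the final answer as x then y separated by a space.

17 2

d=72: √d = [8; 2,16] (ℓ=2, even), read p_1/q_1
step 0: (8, 1)  from 8·(1,0) + (0,1)
step 1: (17, 2)  from 2·(8,1) + (1,0)
(x₁, y₁) = (17, 2);  17² − 72·2² = 1 ✓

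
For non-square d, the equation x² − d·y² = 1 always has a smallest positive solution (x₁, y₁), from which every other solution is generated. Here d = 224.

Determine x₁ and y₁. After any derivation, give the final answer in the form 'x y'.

15 1

√224 → a₀=14, period (1,28); ℓ=2 even so k=1
step 0: (14, 1)  from 14·(1,0) + (0,1)
step 1: (15, 1)  from 1·(14,1) + (1,0)
(x₁, y₁) = (15, 1);  15² − 224·1² = 1 ✓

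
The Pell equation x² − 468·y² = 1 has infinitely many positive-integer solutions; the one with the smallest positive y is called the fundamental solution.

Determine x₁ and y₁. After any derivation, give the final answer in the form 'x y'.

649 30

d=468: √d = [21; 1,1,1,2,1,1,1,42] (ℓ=8, even), read p_7/q_7
i=0: a=21 ⇒ p=21, q=1
i=1: a=1 ⇒ p=22, q=1
i=2: a=1 ⇒ p=43, q=2
i=3: a=1 ⇒ p=65, q=3
i=4: a=2 ⇒ p=173, q=8
i=5: a=1 ⇒ p=238, q=11
i=6: a=1 ⇒ p=411, q=19
i=7: a=1 ⇒ p=649, q=30
→ (649, 30).  Check: 649²=421201, 468·30²=421200, difference 1.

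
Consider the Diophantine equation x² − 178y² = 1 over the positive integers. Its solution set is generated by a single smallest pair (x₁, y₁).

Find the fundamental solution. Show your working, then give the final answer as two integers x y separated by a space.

1601 120

[13; 2,1,12,1,2,26] for √178; ℓ=6 ⇒ convergent index 5
a_0=13:  p_0=13·1+0=13,  q_0=13·0+1=1
a_1=2:  p_1=2·13+1=27,  q_1=2·1+0=2
a_2=1:  p_2=1·27+13=40,  q_2=1·2+1=3
…
a_4=1:  p_4=1·507+40=547,  q_4=1·38+3=41
a_5=2:  p_5=2·547+507=1601,  q_5=2·41+38=120
→ (1601, 120).  Check: 1601²=2563201, 178·120²=2563200, difference 1.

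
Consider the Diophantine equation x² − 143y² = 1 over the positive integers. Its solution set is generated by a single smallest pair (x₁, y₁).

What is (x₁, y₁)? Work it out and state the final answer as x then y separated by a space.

√143 → a₀=11, period (1,22); ℓ=2 even so k=1
i=0: a=11 ⇒ p=11, q=1
i=1: a=1 ⇒ p=12, q=1
(x₁, y₁) = (12, 1);  12² − 143·1² = 1 ✓

12 1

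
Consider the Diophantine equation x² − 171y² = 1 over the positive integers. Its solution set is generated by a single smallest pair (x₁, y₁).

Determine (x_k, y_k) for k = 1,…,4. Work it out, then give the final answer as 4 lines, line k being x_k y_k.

170 13
57799 4420
19651490 1502787
6681448801 510943160

√171 → a₀=13, period (13,26); ℓ=2 even so k=1
k=0  a_k=13  p_k/q_k = 13/1
k=1  a_k=13  p_k/q_k = 170/13
fundamental: x₁=170, y₁=13  (since 28900 − 171·169 = 1)
(x_2, y_2) = (170·170 + 171·13·13, 170·13 + 13·170) = (57799, 4420)
(x_3, y_3) = (170·57799 + 171·13·4420, 170·4420 + 13·57799) = (19651490, 1502787)
(x_4, y_4) = (170·19651490 + 171·13·1502787, 170·1502787 + 13·19651490) = (6681448801, 510943160)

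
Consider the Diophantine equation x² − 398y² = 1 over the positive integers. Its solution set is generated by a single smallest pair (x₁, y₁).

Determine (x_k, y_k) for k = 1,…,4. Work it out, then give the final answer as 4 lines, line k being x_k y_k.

d=398: √d = [19; 1,18,1,38] (ℓ=4, even), read p_3/q_3
i=0: a=19 ⇒ p=19, q=1
…
i=2: a=18 ⇒ p=379, q=19
i=3: a=1 ⇒ p=399, q=20
fundamental: x₁=399, y₁=20  (since 159201 − 398·400 = 1)
(399+20√398)^2 = 318401 + 15960√398
(399+20√398)^3 = 254083599 + 12736060√398
(399+20√398)^4 = 202758393601 + 10163359920√398

399 20
318401 15960
254083599 12736060
202758393601 10163359920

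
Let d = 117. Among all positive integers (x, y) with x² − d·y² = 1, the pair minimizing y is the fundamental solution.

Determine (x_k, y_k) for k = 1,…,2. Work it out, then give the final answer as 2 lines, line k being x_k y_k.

√117 = [10; 1,4,2,4,1,20, …], period ℓ=6 (even) → k=5
step 0: (10, 1)  from 10·(1,0) + (0,1)
step 1: (11, 1)  from 1·(10,1) + (1,0)
…
step 3: (119, 11)  from 2·(54,5) + (11,1)
step 4: (530, 49)  from 4·(119,11) + (54,5)
step 5: (649, 60)  from 1·(530,49) + (119,11)
fundamental: x₁=649, y₁=60  (since 421201 − 117·3600 = 1)
(x_2, y_2) = (649·649 + 117·60·60, 649·60 + 60·649) = (842401, 77880)

649 60
842401 77880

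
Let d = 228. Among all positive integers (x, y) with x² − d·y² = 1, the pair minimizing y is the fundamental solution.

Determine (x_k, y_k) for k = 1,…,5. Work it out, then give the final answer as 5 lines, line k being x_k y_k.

√228 = [15; 10,30, …], period ℓ=2 (even) → k=1
a_0=15:  p_0=15·1+0=15,  q_0=15·0+1=1
a_1=10:  p_1=10·15+1=151,  q_1=10·1+0=10
→ (151, 10).  Check: 151²=22801, 228·10²=22800, difference 1.
(151+10√228)^2 = 45601 + 3020√228
(151+10√228)^3 = 13771351 + 912030√228
(151+10√228)^4 = 4158902401 + 275430040√228
(151+10√228)^5 = 1255974753751 + 83178960050√228

151 10
45601 3020
13771351 912030
4158902401 275430040
1255974753751 83178960050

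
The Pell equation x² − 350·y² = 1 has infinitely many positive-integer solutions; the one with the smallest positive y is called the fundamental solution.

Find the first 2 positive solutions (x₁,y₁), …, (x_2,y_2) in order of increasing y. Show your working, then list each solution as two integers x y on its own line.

449 24
403201 21552

√350 → a₀=18, period (1,2,2,2,1,36); ℓ=6 even so k=5
k=0  a_k=18  p_k/q_k = 18/1
…
k=2  a_k=2  p_k/q_k = 56/3
…
k=4  a_k=2  p_k/q_k = 318/17
k=5  a_k=1  p_k/q_k = 449/24
(x₁, y₁) = (449, 24);  449² − 350·24² = 1 ✓
k=2:  x_2 = 449·449+350·24·24 = 403201,  y_2 = 449·24+24·449 = 21552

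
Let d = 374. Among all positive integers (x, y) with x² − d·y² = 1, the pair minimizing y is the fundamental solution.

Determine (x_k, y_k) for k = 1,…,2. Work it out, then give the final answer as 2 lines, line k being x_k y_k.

3365 174
22646449 1171020

√374 → a₀=19, period (2,1,18,1,2,38); ℓ=6 even so k=5
step 0: (19, 1)  from 19·(1,0) + (0,1)
…
step 3: (1083, 56)  from 18·(58,3) + (39,2)
step 4: (1141, 59)  from 1·(1083,56) + (58,3)
step 5: (3365, 174)  from 2·(1141,59) + (1083,56)
→ (3365, 174).  Check: 3365²=11323225, 374·174²=11323224, difference 1.
(3365+174√374)^2 = 22646449 + 1171020√374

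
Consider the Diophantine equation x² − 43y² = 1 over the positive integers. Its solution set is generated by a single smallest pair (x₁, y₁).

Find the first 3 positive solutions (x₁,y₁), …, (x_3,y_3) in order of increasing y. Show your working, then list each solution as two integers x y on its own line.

√43 = [6; 1,1,3,1,5,1,3,1,1,12, …], period ℓ=10 (even) → k=9
k=0  a_k=6  p_k/q_k = 6/1
k=1  a_k=1  p_k/q_k = 7/1
…
k=4  a_k=1  p_k/q_k = 59/9
k=5  a_k=5  p_k/q_k = 341/52
…
k=7  a_k=3  p_k/q_k = 1541/235
k=8  a_k=1  p_k/q_k = 1941/296
k=9  a_k=1  p_k/q_k = 3482/531
→ (3482, 531).  Check: 3482²=12124324, 43·531²=12124323, difference 1.
(x_2, y_2) = (3482·3482 + 43·531·531, 3482·531 + 531·3482) = (24248647, 3697884)
(x_3, y_3) = (3482·24248647 + 43·531·3697884, 3482·3697884 + 531·24248647) = (168867574226, 25752063645)

3482 531
24248647 3697884
168867574226 25752063645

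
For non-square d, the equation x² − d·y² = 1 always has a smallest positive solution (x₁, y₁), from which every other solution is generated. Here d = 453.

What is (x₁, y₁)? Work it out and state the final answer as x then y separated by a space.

1653751 77700

√453 = [21; 3,1,1,10,14,10,1,1,3,42, …], period ℓ=10 (even) → k=9
step 0: (21, 1)  from 21·(1,0) + (0,1)
…
step 3: (149, 7)  from 1·(85,4) + (64,3)
…
step 8: (469329, 22051)  from 1·(245764,11547) + (223565,10504)
step 9: (1653751, 77700)  from 3·(469329,22051) + (245764,11547)
fundamental: x₁=1653751, y₁=77700  (since 2734892370001 − 453·6037290000 = 1)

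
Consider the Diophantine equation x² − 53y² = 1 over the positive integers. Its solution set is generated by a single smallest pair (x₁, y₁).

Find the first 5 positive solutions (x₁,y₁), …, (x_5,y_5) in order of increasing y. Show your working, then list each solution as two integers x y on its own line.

66249 9100
8777860001 1205731800
1163048894346249 159757052027300
154101652394311440001 21167489878307463600
20418160737778428282906249 2804650073736225260045500

d=53: √d = [7; 3,1,1,3,14] (ℓ=5, odd), read p_9/q_9
step 0: (7, 1)  from 7·(1,0) + (0,1)
step 1: (22, 3)  from 3·(7,1) + (1,0)
step 2: (29, 4)  from 1·(22,3) + (7,1)
step 3: (51, 7)  from 1·(29,4) + (22,3)
step 4: (182, 25)  from 3·(51,7) + (29,4)
step 5: (2599, 357)  from 14·(182,25) + (51,7)
step 6: (7979, 1096)  from 3·(2599,357) + (182,25)
step 7: (10578, 1453)  from 1·(7979,1096) + (2599,357)
step 8: (18557, 2549)  from 1·(10578,1453) + (7979,1096)
step 9: (66249, 9100)  from 3·(18557,2549) + (10578,1453)
(x₁, y₁) = (66249, 9100);  66249² − 53·9100² = 1 ✓
n=2: (66249,9100)∘(66249,9100) = (66249·66249+53·9100·9100, 66249·9100+9100·66249) = (8777860001,1205731800)
n=3: (8777860001,1205731800)∘(66249,9100) = (66249·8777860001+53·9100·1205731800, 66249·1205731800+9100·8777860001) = (1163048894346249,159757052027300)
n=4: (1163048894346249,159757052027300)∘(66249,9100) = (66249·1163048894346249+53·9100·159757052027300, 66249·159757052027300+9100·1163048894346249) = (154101652394311440001,21167489878307463600)
n=5: (154101652394311440001,21167489878307463600)∘(66249,9100) = (66249·154101652394311440001+53·9100·21167489878307463600, 66249·21167489878307463600+9100·154101652394311440001) = (20418160737778428282906249,2804650073736225260045500)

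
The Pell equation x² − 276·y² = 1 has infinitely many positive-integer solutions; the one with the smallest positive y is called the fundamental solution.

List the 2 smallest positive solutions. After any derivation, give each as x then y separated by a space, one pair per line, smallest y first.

√276 = [16; 1,1,1,1,2,2,2,1,1,1,1,32, …], period ℓ=12 (even) → k=11
a_0=16:  p_0=16·1+0=16,  q_0=16·0+1=1
…
a_6=2:  p_6=2·216+83=515,  q_6=2·13+5=31
…
a_10=1:  p_10=1·3007+1761=4768,  q_10=1·181+106=287
a_11=1:  p_11=1·4768+3007=7775,  q_11=1·287+181=468
fundamental: x₁=7775, y₁=468  (since 60450625 − 276·219024 = 1)
(x_2, y_2) = (7775·7775 + 276·468·468, 7775·468 + 468·7775) = (120901249, 7277400)

7775 468
120901249 7277400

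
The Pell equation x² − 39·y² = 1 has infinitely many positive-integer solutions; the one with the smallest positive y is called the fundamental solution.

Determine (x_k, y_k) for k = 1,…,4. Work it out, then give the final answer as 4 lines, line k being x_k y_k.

[6; 4,12] for √39; ℓ=2 ⇒ convergent index 1
i=0: a=6 ⇒ p=6, q=1
i=1: a=4 ⇒ p=25, q=4
fundamental: x₁=25, y₁=4  (since 625 − 39·16 = 1)
n=2: (25,4)∘(25,4) = (25·25+39·4·4, 25·4+4·25) = (1249,200)
n=3: (1249,200)∘(25,4) = (25·1249+39·4·200, 25·200+4·1249) = (62425,9996)
n=4: (62425,9996)∘(25,4) = (25·62425+39·4·9996, 25·9996+4·62425) = (3120001,499600)

25 4
1249 200
62425 9996
3120001 499600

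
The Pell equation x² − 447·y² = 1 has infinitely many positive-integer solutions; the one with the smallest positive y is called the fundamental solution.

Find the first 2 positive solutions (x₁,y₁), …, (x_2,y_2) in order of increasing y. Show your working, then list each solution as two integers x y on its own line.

√447 = [21; 7,42, …], period ℓ=2 (even) → k=1
k=0  a_k=21  p_k/q_k = 21/1
k=1  a_k=7  p_k/q_k = 148/7
(x₁, y₁) = (148, 7);  148² − 447·7² = 1 ✓
k=2:  x_2 = 148·148+447·7·7 = 43807,  y_2 = 148·7+7·148 = 2072

148 7
43807 2072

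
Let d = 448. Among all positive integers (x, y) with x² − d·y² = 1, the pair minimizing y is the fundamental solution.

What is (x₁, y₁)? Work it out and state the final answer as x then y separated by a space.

127 6

d=448: √d = [21; 6,42] (ℓ=2, even), read p_1/q_1
step 0: (21, 1)  from 21·(1,0) + (0,1)
step 1: (127, 6)  from 6·(21,1) + (1,0)
→ (127, 6).  Check: 127²=16129, 448·6²=16128, difference 1.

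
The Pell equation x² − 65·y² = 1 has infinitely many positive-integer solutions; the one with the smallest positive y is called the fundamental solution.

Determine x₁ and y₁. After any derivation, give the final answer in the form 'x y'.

[8; 16] for √65; ℓ=1 ⇒ convergent index 1
i=0: a=8 ⇒ p=8, q=1
i=1: a=16 ⇒ p=129, q=16
fundamental: x₁=129, y₁=16  (since 16641 − 65·256 = 1)

129 16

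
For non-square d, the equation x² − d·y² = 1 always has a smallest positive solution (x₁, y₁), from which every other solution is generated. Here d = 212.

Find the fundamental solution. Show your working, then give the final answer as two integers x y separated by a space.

d=212: √d = [14; 1,1,3,1,1,…,1,1,28] (ℓ=14, even), read p_13/q_13
step 0: (14, 1)  from 14·(1,0) + (0,1)
step 1: (15, 1)  from 1·(14,1) + (1,0)
step 2: (29, 2)  from 1·(15,1) + (14,1)
step 3: (102, 7)  from 3·(29,2) + (15,1)
step 4: (131, 9)  from 1·(102,7) + (29,2)
step 5: (233, 16)  from 1·(131,9) + (102,7)
step 6: (364, 25)  from 1·(233,16) + (131,9)
step 7: (2417, 166)  from 6·(364,25) + (233,16)
step 8: (2781, 191)  from 1·(2417,166) + (364,25)
…
step 10: (7979, 548)  from 1·(5198,357) + (2781,191)
step 11: (29135, 2001)  from 3·(7979,548) + (5198,357)
step 12: (37114, 2549)  from 1·(29135,2001) + (7979,548)
step 13: (66249, 4550)  from 1·(37114,2549) + (29135,2001)
fundamental: x₁=66249, y₁=4550  (since 4388930001 − 212·20702500 = 1)

66249 4550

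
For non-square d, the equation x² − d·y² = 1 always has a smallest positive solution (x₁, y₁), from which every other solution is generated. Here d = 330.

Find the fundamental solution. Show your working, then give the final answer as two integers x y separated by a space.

√330 = [18; 6,36, …], period ℓ=2 (even) → k=1
step 0: (18, 1)  from 18·(1,0) + (0,1)
step 1: (109, 6)  from 6·(18,1) + (1,0)
fundamental: x₁=109, y₁=6  (since 11881 − 330·36 = 1)

109 6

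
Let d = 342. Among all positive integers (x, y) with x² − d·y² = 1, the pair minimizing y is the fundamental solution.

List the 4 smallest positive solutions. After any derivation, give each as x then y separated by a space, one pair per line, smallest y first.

√342 → a₀=18, period (2,36); ℓ=2 even so k=1
i=0: a=18 ⇒ p=18, q=1
i=1: a=2 ⇒ p=37, q=2
fundamental: x₁=37, y₁=2  (since 1369 − 342·4 = 1)
(37+2√342)^2 = 2737 + 148√342
(37+2√342)^3 = 202501 + 10950√342
(37+2√342)^4 = 14982337 + 810152√342

37 2
2737 148
202501 10950
14982337 810152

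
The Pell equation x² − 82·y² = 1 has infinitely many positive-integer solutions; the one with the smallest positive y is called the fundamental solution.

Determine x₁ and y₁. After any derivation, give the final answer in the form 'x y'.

163 18

d=82: √d = [9; 18] (ℓ=1, odd), read p_1/q_1
i=0: a=9 ⇒ p=9, q=1
i=1: a=18 ⇒ p=163, q=18
→ (163, 18).  Check: 163²=26569, 82·18²=26568, difference 1.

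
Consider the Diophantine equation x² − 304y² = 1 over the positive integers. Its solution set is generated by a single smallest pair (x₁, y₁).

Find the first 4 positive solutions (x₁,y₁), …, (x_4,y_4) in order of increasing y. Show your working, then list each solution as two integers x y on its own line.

57799 3315
6681448801 383207370
772362118440199 44298005553945
89283516160768675201 5120760845641726740

√304 = [17; 2,3,2,1,1,1,1,1,2,3,2,34, …], period ℓ=12 (even) → k=11
step 0: (17, 1)  from 17·(1,0) + (0,1)
step 1: (35, 2)  from 2·(17,1) + (1,0)
step 2: (122, 7)  from 3·(35,2) + (17,1)
step 3: (279, 16)  from 2·(122,7) + (35,2)
…
step 7: (1761, 101)  from 1·(1081,62) + (680,39)
step 8: (2842, 163)  from 1·(1761,101) + (1081,62)
…
step 10: (25177, 1444)  from 3·(7445,427) + (2842,163)
step 11: (57799, 3315)  from 2·(25177,1444) + (7445,427)
(x₁, y₁) = (57799, 3315);  57799² − 304·3315² = 1 ✓
(57799+3315√304)^2 = 6681448801 + 383207370√304
(57799+3315√304)^3 = 772362118440199 + 44298005553945√304
(57799+3315√304)^4 = 89283516160768675201 + 5120760845641726740√304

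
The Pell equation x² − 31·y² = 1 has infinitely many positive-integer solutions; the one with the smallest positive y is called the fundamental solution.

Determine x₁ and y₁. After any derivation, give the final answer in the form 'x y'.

1520 273

d=31: √d = [5; 1,1,3,5,3,1,1,10] (ℓ=8, even), read p_7/q_7
a_0=5:  p_0=5·1+0=5,  q_0=5·0+1=1
a_1=1:  p_1=1·5+1=6,  q_1=1·1+0=1
…
a_3=3:  p_3=3·11+6=39,  q_3=3·2+1=7
…
a_6=1:  p_6=1·657+206=863,  q_6=1·118+37=155
a_7=1:  p_7=1·863+657=1520,  q_7=1·155+118=273
fundamental: x₁=1520, y₁=273  (since 2310400 − 31·74529 = 1)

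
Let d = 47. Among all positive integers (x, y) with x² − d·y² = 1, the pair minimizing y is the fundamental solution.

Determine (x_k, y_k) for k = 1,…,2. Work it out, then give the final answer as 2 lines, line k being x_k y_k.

√47 → a₀=6, period (1,5,1,12); ℓ=4 even so k=3
k=0  a_k=6  p_k/q_k = 6/1
k=1  a_k=1  p_k/q_k = 7/1
k=2  a_k=5  p_k/q_k = 41/6
k=3  a_k=1  p_k/q_k = 48/7
→ (48, 7).  Check: 48²=2304, 47·7²=2303, difference 1.
k=2:  x_2 = 48·48+47·7·7 = 4607,  y_2 = 48·7+7·48 = 672

48 7
4607 672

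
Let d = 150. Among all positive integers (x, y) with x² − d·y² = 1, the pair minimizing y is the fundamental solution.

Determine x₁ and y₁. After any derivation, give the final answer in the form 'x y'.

d=150: √d = [12; 4,24] (ℓ=2, even), read p_1/q_1
i=0: a=12 ⇒ p=12, q=1
i=1: a=4 ⇒ p=49, q=4
(x₁, y₁) = (49, 4);  49² − 150·4² = 1 ✓

49 4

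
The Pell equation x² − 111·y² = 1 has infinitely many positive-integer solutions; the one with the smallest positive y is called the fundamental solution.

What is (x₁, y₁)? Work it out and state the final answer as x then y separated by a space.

295 28

√111 = [10; 1,1,6,1,1,20, …], period ℓ=6 (even) → k=5
step 0: (10, 1)  from 10·(1,0) + (0,1)
…
step 2: (21, 2)  from 1·(11,1) + (10,1)
step 3: (137, 13)  from 6·(21,2) + (11,1)
step 4: (158, 15)  from 1·(137,13) + (21,2)
step 5: (295, 28)  from 1·(158,15) + (137,13)
fundamental: x₁=295, y₁=28  (since 87025 − 111·784 = 1)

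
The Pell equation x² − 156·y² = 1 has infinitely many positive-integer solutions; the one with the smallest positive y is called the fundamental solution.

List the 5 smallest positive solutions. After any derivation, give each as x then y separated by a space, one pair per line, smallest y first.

25 2
1249 100
62425 4998
3120001 249800
155937625 12485002

√156 = [12; 2,24, …], period ℓ=2 (even) → k=1
a_0=12:  p_0=12·1+0=12,  q_0=12·0+1=1
a_1=2:  p_1=2·12+1=25,  q_1=2·1+0=2
(x₁, y₁) = (25, 2);  25² − 156·2² = 1 ✓
(25+2√156)^2 = 1249 + 100√156
(25+2√156)^3 = 62425 + 4998√156
(25+2√156)^4 = 3120001 + 249800√156
(25+2√156)^5 = 155937625 + 12485002√156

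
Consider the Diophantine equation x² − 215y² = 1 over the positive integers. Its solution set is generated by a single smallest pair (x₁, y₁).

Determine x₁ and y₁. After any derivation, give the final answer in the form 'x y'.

44 3

√215 → a₀=14, period (1,1,1,28); ℓ=4 even so k=3
step 0: (14, 1)  from 14·(1,0) + (0,1)
…
step 2: (29, 2)  from 1·(15,1) + (14,1)
step 3: (44, 3)  from 1·(29,2) + (15,1)
→ (44, 3).  Check: 44²=1936, 215·3²=1935, difference 1.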